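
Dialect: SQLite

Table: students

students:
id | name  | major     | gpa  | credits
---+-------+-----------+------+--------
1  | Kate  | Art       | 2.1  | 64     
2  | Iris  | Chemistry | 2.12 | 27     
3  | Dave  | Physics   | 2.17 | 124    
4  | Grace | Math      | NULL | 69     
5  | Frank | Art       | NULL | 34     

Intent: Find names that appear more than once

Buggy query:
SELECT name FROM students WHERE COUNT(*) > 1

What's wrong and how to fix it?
Bug: COUNT(*) is an aggregate and cannot be used in WHERE

Fix: Group first, then use HAVING for the count condition

Corrected query:
SELECT name FROM students GROUP BY name HAVING COUNT(*) > 1

Result:
(no rows)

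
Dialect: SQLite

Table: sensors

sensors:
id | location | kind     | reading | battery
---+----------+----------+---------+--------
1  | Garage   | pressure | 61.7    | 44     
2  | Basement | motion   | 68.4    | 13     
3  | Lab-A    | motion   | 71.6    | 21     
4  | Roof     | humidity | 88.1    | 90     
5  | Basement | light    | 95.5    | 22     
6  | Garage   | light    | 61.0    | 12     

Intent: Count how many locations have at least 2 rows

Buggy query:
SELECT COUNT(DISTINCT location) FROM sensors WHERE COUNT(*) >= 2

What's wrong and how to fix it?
Bug: WHERE filters individual rows, not groups, so a group-level COUNT is invalid there

Fix: Use a subquery that GROUPs and filters with HAVING, then count its rows

Corrected query:
SELECT COUNT(*) FROM (SELECT location FROM sensors GROUP BY location HAVING COUNT(*) >= 2)

Result:
COUNT(*)
--------
2       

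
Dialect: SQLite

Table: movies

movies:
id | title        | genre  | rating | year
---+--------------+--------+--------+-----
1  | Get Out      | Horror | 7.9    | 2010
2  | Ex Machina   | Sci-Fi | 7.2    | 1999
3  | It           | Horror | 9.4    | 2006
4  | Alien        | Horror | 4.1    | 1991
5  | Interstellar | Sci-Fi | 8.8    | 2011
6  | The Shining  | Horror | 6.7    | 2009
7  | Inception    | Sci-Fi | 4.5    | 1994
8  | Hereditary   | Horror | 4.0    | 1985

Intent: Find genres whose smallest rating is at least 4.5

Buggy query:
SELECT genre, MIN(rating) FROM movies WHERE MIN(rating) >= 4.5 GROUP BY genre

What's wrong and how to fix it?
Bug: MIN() in WHERE is a misuse of aggregate

Fix: Replace WHERE with HAVING after the GROUP BY

Corrected query:
SELECT genre, MIN(rating) FROM movies GROUP BY genre HAVING MIN(rating) >= 4.5

Result:
genre  | MIN(rating)
-------+------------
Sci-Fi | 4.5        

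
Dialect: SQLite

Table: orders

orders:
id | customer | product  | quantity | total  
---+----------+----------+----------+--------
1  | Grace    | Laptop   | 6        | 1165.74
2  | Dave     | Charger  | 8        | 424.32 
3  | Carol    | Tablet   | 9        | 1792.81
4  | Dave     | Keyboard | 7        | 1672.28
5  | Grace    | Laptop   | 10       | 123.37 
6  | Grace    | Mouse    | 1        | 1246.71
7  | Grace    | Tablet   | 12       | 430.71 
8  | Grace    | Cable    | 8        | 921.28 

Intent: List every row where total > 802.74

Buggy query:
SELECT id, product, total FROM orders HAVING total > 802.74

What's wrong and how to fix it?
Bug: This is a non-aggregate query (no GROUP BY, no aggregates), so in SQLite the HAVING clause is invalid here; a row-level condition belongs in WHERE

Fix: Replace HAVING with WHERE since the condition applies to individual rows

Corrected query:
SELECT id, product, total FROM orders WHERE total > 802.74

Result:
id | product  | total  
---+----------+--------
1  | Laptop   | 1165.74
3  | Tablet   | 1792.81
4  | Keyboard | 1672.28
6  | Mouse    | 1246.71
8  | Cable    | 921.28 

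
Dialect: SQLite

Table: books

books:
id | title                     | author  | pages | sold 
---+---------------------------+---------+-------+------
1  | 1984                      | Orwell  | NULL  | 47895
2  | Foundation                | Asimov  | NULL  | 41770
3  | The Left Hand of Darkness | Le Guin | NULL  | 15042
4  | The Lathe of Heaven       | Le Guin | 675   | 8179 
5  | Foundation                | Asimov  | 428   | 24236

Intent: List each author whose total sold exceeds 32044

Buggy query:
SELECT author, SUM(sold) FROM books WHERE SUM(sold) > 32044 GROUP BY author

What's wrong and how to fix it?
Bug: SUM(sold) is an aggregate, but WHERE filters rows before aggregation

Fix: Use HAVING (which filters groups after aggregation) instead of WHERE

Corrected query:
SELECT author, SUM(sold) FROM books GROUP BY author HAVING SUM(sold) > 32044

Result:
author | SUM(sold)
-------+----------
Asimov | 66006    
Orwell | 47895    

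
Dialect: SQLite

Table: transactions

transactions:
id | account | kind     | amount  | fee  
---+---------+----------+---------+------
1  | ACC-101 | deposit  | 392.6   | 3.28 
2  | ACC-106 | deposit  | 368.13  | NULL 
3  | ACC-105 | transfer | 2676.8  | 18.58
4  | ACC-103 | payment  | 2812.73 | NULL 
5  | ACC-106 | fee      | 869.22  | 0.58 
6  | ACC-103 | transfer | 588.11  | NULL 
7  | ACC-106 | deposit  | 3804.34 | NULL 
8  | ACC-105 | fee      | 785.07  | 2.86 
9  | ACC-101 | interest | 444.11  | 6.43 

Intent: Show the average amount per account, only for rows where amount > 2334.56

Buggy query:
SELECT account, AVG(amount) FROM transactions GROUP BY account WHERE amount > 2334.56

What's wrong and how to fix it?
Bug: Row-level WHERE must come before GROUP BY in the clause order

Fix: Place WHERE between FROM and GROUP BY

Corrected query:
SELECT account, AVG(amount) FROM transactions WHERE amount > 2334.56 GROUP BY account

Result:
account | AVG(amount)
--------+------------
ACC-103 | 2812.73    
ACC-105 | 2676.8     
ACC-106 | 3804.34    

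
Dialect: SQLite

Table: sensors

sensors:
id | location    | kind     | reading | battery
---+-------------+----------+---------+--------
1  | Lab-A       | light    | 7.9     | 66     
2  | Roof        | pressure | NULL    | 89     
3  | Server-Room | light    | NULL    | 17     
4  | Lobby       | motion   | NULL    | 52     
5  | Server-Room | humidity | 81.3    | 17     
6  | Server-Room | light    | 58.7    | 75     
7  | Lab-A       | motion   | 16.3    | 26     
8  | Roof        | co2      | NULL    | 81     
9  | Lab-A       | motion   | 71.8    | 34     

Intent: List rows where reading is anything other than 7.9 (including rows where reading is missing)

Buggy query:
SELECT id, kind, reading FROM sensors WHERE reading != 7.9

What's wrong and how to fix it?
Bug: 'reading != 7.9' is unknown when reading is NULL, so NULL rows are silently excluded

Fix: Add an explicit OR reading IS NULL to include the missing-value rows

Corrected query:
SELECT id, kind, reading FROM sensors WHERE reading != 7.9 OR reading IS NULL

Result:
id | kind     | reading
---+----------+--------
2  | pressure | NULL   
3  | light    | NULL   
4  | motion   | NULL   
5  | humidity | 81.3   
6  | light    | 58.7   
7  | motion   | 16.3   
8  | co2      | NULL   
9  | motion   | 71.8   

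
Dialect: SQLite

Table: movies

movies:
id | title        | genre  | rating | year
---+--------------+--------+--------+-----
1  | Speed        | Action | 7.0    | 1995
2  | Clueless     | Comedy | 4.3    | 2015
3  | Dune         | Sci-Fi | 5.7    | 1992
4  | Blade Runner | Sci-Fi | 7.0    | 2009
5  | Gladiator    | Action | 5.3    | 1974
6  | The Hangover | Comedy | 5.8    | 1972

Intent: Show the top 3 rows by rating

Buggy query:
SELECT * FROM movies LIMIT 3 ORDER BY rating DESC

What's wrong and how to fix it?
Bug: ORDER BY cannot follow LIMIT; LIMIT is the final clause

Fix: Swap the clauses: ORDER BY first, then LIMIT

Corrected query:
SELECT * FROM movies ORDER BY rating DESC LIMIT 3

Result:
id | title        | genre  | rating | year
---+--------------+--------+--------+-----
1  | Speed        | Action | 7      | 1995
4  | Blade Runner | Sci-Fi | 7      | 2009
6  | The Hangover | Comedy | 5.8    | 1972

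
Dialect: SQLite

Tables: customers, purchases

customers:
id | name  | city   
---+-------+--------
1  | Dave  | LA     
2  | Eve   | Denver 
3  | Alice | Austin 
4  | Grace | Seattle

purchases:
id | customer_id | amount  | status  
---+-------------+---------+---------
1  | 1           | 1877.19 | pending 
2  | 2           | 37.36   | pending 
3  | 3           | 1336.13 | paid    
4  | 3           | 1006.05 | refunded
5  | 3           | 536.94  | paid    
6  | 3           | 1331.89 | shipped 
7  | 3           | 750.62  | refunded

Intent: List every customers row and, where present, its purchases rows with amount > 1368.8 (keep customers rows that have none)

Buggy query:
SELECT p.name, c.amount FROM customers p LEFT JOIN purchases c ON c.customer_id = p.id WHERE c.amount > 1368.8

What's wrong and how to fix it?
Bug: Filtering c.amount in WHERE discards the NULL rows produced by LEFT JOIN, turning it into an inner join

Fix: Put 'c.amount > 1368.8' in the JOIN's ON clause instead of WHERE

Corrected query:
SELECT p.name, c.amount FROM customers p LEFT JOIN purchases c ON c.customer_id = p.id AND c.amount > 1368.8

Result:
name  | amount 
------+--------
Dave  | 1877.19
Eve   | NULL   
Alice | NULL   
Grace | NULL   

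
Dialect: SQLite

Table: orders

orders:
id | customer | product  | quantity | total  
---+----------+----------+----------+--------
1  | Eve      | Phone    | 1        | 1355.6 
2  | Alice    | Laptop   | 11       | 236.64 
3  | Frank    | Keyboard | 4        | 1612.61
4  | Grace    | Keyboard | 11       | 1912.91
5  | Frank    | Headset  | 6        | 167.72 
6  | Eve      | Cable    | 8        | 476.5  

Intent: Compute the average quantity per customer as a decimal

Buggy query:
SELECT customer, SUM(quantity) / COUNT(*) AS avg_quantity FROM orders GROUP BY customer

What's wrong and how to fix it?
Bug: Both operands are integers, so '/' performs integer division and truncates

Fix: Cast one side to REAL so the division keeps the fractional part

Corrected query:
SELECT customer, SUM(quantity) * 1.0 / COUNT(*) AS avg_quantity FROM orders GROUP BY customer

Result:
customer | avg_quantity
---------+-------------
Alice    | 11          
Eve      | 4.5         
Frank    | 5           
Grace    | 11          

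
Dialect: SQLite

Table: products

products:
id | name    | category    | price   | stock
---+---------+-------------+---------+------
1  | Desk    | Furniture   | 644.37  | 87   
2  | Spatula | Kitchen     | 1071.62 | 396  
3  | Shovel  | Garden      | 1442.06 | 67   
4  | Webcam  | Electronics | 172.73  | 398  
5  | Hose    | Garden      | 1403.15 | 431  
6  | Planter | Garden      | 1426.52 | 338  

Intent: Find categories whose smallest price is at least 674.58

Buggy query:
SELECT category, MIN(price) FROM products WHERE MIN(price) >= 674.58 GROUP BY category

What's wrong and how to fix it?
Bug: Aggregates like MIN are computed per group after WHERE runs

Fix: Use HAVING for the per-group MIN condition

Corrected query:
SELECT category, MIN(price) FROM products GROUP BY category HAVING MIN(price) >= 674.58

Result:
category | MIN(price)
---------+-----------
Garden   | 1403.15   
Kitchen  | 1071.62   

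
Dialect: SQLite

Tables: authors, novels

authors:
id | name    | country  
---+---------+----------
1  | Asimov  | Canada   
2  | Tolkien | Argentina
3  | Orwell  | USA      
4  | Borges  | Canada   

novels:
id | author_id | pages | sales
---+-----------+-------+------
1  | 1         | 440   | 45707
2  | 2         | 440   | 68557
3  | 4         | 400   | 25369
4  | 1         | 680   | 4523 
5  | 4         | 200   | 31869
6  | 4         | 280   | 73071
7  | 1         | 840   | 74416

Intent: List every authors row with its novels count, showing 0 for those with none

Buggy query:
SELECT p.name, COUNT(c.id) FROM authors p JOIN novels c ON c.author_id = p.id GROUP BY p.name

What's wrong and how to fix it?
Bug: INNER JOIN drops authors rows that have no matching novels rows

Fix: Switch to LEFT JOIN to retain unmatched parent rows

Corrected query:
SELECT p.name, COUNT(c.id) FROM authors p LEFT JOIN novels c ON c.author_id = p.id GROUP BY p.name

Result:
name    | COUNT(c.id)
--------+------------
Asimov  | 3          
Borges  | 3          
Orwell  | 0          
Tolkien | 1          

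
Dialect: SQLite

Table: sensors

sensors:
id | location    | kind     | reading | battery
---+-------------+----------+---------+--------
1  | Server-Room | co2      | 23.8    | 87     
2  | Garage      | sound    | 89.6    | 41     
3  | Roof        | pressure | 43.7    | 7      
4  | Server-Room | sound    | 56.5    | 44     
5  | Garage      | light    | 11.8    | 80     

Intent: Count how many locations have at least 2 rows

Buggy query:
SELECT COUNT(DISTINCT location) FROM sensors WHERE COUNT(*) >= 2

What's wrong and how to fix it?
Bug: COUNT(*) cannot appear in WHERE; the per-group count doesn't exist yet

Fix: Use a subquery that GROUPs and filters with HAVING, then count its rows

Corrected query:
SELECT COUNT(*) FROM (SELECT location FROM sensors GROUP BY location HAVING COUNT(*) >= 2)

Result:
COUNT(*)
--------
2       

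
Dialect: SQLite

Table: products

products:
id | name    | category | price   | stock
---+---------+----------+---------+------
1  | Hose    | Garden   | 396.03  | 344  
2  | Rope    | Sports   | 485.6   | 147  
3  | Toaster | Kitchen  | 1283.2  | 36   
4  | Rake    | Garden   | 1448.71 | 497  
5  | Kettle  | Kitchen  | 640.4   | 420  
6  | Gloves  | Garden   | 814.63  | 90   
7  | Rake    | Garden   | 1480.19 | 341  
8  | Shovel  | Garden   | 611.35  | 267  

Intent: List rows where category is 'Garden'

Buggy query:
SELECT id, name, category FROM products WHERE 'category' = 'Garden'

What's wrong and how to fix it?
Bug: 'category' in single quotes is a string literal, not the column; the comparison is literal-vs-literal and never true

Fix: Remove the quotes around the column name (or use double quotes for an identifier)

Corrected query:
SELECT id, name, category FROM products WHERE category = 'Garden'

Result:
id | name   | category
---+--------+---------
1  | Hose   | Garden  
4  | Rake   | Garden  
6  | Gloves | Garden  
7  | Rake   | Garden  
8  | Shovel | Garden  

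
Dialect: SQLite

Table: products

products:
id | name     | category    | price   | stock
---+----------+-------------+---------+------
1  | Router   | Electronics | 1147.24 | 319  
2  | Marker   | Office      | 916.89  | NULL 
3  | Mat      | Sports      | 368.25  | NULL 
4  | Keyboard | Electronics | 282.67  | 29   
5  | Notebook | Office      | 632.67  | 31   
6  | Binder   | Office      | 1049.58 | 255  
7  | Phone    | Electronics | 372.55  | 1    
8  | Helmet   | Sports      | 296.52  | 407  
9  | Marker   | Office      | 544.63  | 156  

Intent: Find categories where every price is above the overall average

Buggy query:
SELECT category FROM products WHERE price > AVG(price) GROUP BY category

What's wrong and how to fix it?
Bug: WHERE evaluates per row before aggregation, so AVG() is unavailable

Fix: Use a subquery for AVG and a HAVING MIN(...) filter so the condition holds for every row in the group

Corrected query:
SELECT category FROM products GROUP BY category HAVING MIN(price) > (SELECT AVG(price) FROM products)

Result:
(no rows)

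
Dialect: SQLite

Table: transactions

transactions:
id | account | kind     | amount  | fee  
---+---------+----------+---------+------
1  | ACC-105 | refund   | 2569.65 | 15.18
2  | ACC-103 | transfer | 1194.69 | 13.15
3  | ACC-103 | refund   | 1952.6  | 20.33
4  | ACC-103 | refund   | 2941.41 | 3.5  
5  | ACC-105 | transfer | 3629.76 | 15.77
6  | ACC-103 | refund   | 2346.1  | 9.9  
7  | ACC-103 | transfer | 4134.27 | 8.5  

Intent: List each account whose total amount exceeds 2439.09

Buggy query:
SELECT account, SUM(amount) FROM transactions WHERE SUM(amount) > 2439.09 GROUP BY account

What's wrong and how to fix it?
Bug: SUM(amount) is an aggregate, but WHERE filters rows before aggregation

Fix: Move the aggregate condition to a HAVING clause

Corrected query:
SELECT account, SUM(amount) FROM transactions GROUP BY account HAVING SUM(amount) > 2439.09

Result:
account | SUM(amount)
--------+------------
ACC-103 | 12569.07   
ACC-105 | 6199.41    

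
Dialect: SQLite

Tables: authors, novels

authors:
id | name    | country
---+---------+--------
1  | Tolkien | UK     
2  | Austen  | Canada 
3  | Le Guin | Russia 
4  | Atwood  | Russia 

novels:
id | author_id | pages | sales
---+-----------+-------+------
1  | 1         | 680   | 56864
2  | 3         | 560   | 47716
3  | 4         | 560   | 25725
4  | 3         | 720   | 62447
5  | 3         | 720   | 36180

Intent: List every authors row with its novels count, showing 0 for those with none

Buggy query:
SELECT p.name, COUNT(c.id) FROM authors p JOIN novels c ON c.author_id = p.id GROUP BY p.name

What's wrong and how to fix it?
Bug: INNER JOIN drops authors rows that have no matching novels rows

Fix: Use LEFT JOIN so parents without children still appear (COUNT(c.id) gives 0)

Corrected query:
SELECT p.name, COUNT(c.id) FROM authors p LEFT JOIN novels c ON c.author_id = p.id GROUP BY p.name

Result:
name    | COUNT(c.id)
--------+------------
Atwood  | 1          
Austen  | 0          
Le Guin | 3          
Tolkien | 1          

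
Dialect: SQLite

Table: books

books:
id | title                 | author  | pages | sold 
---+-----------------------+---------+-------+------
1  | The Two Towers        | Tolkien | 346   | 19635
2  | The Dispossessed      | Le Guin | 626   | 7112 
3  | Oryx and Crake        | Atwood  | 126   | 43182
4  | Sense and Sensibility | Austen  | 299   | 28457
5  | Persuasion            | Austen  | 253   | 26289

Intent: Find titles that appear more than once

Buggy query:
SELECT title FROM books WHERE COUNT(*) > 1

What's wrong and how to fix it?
Bug: WHERE can't reference COUNT(*); aggregates are computed after WHERE

Fix: GROUP BY title, then filter groups with HAVING COUNT(*) > 1

Corrected query:
SELECT title FROM books GROUP BY title HAVING COUNT(*) > 1

Result:
(no rows)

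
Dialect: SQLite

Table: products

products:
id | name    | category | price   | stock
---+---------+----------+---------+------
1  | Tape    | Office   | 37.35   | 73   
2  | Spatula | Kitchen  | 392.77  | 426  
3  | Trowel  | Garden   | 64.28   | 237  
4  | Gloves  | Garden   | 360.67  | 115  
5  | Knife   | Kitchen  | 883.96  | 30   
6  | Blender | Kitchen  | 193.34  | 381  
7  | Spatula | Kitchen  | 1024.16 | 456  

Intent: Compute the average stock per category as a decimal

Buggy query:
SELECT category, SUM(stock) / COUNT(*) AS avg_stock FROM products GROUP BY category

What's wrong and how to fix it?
Bug: Both operands are integers, so '/' performs integer division and truncates

Fix: Cast one side to REAL so the division keeps the fractional part

Corrected query:
SELECT category, SUM(stock) * 1.0 / COUNT(*) AS avg_stock FROM products GROUP BY category

Result:
category | avg_stock
---------+----------
Garden   | 176      
Kitchen  | 323.25   
Office   | 73       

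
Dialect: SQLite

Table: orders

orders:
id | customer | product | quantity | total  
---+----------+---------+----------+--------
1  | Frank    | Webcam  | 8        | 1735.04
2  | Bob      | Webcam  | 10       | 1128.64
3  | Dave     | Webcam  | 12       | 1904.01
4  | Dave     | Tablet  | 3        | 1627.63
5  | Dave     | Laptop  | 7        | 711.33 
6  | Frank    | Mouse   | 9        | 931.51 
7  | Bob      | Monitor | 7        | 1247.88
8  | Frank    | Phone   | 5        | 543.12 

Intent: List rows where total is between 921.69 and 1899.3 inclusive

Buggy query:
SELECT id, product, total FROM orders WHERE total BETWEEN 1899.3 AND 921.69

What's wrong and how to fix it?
Bug: BETWEEN expects the lower bound first; with 1899.3 AND 921.69 the range is empty

Fix: Swap the bounds so the smaller value comes first

Corrected query:
SELECT id, product, total FROM orders WHERE total BETWEEN 921.69 AND 1899.3

Result:
id | product | total  
---+---------+--------
1  | Webcam  | 1735.04
2  | Webcam  | 1128.64
4  | Tablet  | 1627.63
6  | Mouse   | 931.51 
7  | Monitor | 1247.88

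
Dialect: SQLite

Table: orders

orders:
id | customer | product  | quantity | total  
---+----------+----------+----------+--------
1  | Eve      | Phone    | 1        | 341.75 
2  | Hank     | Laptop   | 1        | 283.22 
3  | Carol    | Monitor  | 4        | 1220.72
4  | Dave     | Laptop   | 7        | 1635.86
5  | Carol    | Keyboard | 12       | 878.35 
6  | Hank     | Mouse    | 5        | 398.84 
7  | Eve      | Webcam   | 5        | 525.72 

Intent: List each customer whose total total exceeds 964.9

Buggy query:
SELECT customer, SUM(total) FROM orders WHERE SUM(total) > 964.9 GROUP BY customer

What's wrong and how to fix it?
Bug: Aggregate functions cannot appear in a WHERE clause

Fix: Move the aggregate condition to a HAVING clause

Corrected query:
SELECT customer, SUM(total) FROM orders GROUP BY customer HAVING SUM(total) > 964.9

Result:
customer | SUM(total)
---------+-----------
Carol    | 2099.07   
Dave     | 1635.86   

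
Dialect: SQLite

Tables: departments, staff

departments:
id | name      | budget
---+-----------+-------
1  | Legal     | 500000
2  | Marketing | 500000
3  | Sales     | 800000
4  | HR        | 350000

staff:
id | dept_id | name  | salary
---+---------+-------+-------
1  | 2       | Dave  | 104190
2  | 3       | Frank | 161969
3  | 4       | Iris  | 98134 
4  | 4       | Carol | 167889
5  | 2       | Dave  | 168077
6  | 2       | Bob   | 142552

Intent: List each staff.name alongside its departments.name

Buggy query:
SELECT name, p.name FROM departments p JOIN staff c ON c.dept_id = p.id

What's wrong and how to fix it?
Bug: Both tables have a 'name' column; the unqualified reference is ambiguous

Fix: Qualify the column with its table alias (c.name)

Corrected query:
SELECT c.name, p.name FROM departments p JOIN staff c ON c.dept_id = p.id

Result:
name  | name     
------+----------
Dave  | Marketing
Frank | Sales    
Iris  | HR       
Carol | HR       
Dave  | Marketing
Bob   | Marketing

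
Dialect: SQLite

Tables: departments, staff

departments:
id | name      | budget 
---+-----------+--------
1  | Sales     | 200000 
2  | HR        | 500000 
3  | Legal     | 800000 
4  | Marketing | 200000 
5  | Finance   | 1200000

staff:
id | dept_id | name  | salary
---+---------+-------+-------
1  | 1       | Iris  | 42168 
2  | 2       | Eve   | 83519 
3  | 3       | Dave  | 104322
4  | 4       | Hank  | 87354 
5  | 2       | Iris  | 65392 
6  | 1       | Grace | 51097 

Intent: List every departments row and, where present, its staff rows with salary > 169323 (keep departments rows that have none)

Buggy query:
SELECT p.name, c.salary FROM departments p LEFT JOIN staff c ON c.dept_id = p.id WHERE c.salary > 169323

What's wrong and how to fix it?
Bug: A WHERE condition on the right-hand table after LEFT JOIN drops unmatched parents

Fix: Move the right-table condition into the ON clause so unmatched parents are kept

Corrected query:
SELECT p.name, c.salary FROM departments p LEFT JOIN staff c ON c.dept_id = p.id AND c.salary > 169323

Result:
name      | salary
----------+-------
Sales     | NULL  
HR        | NULL  
Legal     | NULL  
Marketing | NULL  
Finance   | NULL  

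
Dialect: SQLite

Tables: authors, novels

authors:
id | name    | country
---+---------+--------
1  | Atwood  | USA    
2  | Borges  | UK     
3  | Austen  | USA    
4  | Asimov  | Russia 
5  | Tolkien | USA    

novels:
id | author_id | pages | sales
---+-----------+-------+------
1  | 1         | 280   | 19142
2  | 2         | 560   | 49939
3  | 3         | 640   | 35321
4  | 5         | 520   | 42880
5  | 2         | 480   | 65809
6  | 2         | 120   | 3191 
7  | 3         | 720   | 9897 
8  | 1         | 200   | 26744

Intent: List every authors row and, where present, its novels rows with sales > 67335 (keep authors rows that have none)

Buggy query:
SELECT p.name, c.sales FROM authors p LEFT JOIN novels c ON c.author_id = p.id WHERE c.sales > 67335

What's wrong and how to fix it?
Bug: A WHERE condition on the right-hand table after LEFT JOIN drops unmatched parents

Fix: Move the right-table condition into the ON clause so unmatched parents are kept

Corrected query:
SELECT p.name, c.sales FROM authors p LEFT JOIN novels c ON c.author_id = p.id AND c.sales > 67335

Result:
name    | sales
--------+------
Atwood  | NULL 
Borges  | NULL 
Austen  | NULL 
Asimov  | NULL 
Tolkien | NULL 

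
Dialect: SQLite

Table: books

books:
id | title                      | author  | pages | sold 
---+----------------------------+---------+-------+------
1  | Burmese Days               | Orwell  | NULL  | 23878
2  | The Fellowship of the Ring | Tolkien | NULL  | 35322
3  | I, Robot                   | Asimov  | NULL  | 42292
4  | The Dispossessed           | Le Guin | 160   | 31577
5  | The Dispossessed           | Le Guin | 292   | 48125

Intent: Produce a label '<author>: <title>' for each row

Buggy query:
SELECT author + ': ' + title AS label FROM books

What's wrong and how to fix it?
Bug: SQLite uses || for string concatenation; + coerces text to numbers (yielding 0)

Fix: Use the || operator for string concatenation

Corrected query:
SELECT author || ': ' || title AS label FROM books

Result:
label                              
-----------------------------------
Orwell: Burmese Days               
Tolkien: The Fellowship of the Ring
Asimov: I, Robot                   
Le Guin: The Dispossessed          
Le Guin: The Dispossessed          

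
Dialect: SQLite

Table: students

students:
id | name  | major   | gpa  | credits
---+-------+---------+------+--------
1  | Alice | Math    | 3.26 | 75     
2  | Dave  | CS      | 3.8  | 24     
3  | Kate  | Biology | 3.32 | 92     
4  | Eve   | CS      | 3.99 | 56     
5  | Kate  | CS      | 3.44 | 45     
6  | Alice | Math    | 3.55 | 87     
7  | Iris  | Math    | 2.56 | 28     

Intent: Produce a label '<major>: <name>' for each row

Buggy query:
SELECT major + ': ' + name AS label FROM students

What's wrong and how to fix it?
Bug: SQLite uses || for string concatenation; + coerces text to numbers (yielding 0)

Fix: Replace + with || to concatenate text

Corrected query:
SELECT major || ': ' || name AS label FROM students

Result:
label        
-------------
Math: Alice  
CS: Dave     
Biology: Kate
CS: Eve      
CS: Kate     
Math: Alice  
Math: Iris   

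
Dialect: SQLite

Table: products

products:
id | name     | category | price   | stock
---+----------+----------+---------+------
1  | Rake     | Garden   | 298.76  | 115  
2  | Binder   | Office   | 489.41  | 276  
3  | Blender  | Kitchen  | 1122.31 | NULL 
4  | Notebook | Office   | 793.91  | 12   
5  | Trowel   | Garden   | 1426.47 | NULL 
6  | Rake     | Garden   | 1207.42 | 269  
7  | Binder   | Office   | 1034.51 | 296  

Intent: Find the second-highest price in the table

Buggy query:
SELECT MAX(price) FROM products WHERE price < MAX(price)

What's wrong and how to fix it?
Bug: The inner MAX is an aggregate inside WHERE, which is not allowed

Fix: Put the inner MAX in a scalar subquery

Corrected query:
SELECT MAX(price) FROM products WHERE price < (SELECT MAX(price) FROM products)

Result:
MAX(price)
----------
1207.42   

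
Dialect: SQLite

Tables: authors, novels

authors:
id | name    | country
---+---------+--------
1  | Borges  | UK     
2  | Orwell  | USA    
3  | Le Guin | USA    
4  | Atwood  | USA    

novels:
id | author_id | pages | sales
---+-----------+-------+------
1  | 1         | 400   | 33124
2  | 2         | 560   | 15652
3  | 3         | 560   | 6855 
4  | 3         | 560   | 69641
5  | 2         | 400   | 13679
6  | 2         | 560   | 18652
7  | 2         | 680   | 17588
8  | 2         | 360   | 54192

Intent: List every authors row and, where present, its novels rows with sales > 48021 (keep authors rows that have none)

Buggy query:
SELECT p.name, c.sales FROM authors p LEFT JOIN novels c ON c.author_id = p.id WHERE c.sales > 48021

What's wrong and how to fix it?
Bug: Filtering c.sales in WHERE discards the NULL rows produced by LEFT JOIN, turning it into an inner join

Fix: Move the right-table condition into the ON clause so unmatched parents are kept

Corrected query:
SELECT p.name, c.sales FROM authors p LEFT JOIN novels c ON c.author_id = p.id AND c.sales > 48021

Result:
name    | sales
--------+------
Borges  | NULL 
Orwell  | 54192
Le Guin | 69641
Atwood  | NULL 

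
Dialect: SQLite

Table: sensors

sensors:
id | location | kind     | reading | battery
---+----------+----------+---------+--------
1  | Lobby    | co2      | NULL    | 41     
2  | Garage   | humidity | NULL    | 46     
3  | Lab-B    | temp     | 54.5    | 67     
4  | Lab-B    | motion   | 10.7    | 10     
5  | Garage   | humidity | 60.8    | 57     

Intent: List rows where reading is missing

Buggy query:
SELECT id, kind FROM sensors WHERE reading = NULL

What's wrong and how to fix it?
Bug: Comparing to NULL with '=' never matches; NULL = NULL is unknown, not true

Fix: Use IS NULL to test for NULL

Corrected query:
SELECT id, kind FROM sensors WHERE reading IS NULL

Result:
id | kind    
---+---------
1  | co2     
2  | humidity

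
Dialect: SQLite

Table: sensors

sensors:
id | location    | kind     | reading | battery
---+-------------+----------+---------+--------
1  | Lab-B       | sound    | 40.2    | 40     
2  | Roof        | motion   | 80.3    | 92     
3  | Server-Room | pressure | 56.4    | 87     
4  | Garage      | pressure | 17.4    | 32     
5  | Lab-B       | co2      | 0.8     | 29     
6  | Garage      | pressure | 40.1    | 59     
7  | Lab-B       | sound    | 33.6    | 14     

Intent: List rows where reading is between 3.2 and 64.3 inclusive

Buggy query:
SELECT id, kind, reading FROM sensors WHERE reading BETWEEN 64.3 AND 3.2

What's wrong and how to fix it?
Bug: BETWEEN expects the lower bound first; with 64.3 AND 3.2 the range is empty

Fix: Write BETWEEN 3.2 AND 64.3

Corrected query:
SELECT id, kind, reading FROM sensors WHERE reading BETWEEN 3.2 AND 64.3

Result:
id | kind     | reading
---+----------+--------
1  | sound    | 40.2   
3  | pressure | 56.4   
4  | pressure | 17.4   
6  | pressure | 40.1   
7  | sound    | 33.6   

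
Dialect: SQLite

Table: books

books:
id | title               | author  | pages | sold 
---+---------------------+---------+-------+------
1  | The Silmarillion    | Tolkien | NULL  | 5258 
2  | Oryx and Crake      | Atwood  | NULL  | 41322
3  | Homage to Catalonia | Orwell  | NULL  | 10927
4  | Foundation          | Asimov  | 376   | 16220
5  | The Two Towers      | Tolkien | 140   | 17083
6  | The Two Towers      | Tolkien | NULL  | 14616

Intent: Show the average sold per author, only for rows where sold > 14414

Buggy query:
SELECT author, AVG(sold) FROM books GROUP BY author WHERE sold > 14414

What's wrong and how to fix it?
Bug: Row-level WHERE must come before GROUP BY in the clause order

Fix: Place WHERE between FROM and GROUP BY

Corrected query:
SELECT author, AVG(sold) FROM books WHERE sold > 14414 GROUP BY author

Result:
author  | AVG(sold)
--------+----------
Asimov  | 16220    
Atwood  | 41322    
Tolkien | 15849.5  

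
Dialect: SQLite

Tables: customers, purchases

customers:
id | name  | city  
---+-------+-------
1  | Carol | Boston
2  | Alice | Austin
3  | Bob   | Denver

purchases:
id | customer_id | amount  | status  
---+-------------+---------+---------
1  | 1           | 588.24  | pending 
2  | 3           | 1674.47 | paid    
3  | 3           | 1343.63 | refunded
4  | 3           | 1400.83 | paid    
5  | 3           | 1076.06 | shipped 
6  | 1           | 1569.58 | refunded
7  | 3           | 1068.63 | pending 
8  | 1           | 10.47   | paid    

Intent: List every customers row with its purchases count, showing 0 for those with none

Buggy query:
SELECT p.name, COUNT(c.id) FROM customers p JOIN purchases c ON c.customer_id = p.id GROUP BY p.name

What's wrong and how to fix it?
Bug: INNER JOIN drops customers rows that have no matching purchases rows

Fix: Use LEFT JOIN so parents without children still appear (COUNT(c.id) gives 0)

Corrected query:
SELECT p.name, COUNT(c.id) FROM customers p LEFT JOIN purchases c ON c.customer_id = p.id GROUP BY p.name

Result:
name  | COUNT(c.id)
------+------------
Alice | 0          
Bob   | 5          
Carol | 3          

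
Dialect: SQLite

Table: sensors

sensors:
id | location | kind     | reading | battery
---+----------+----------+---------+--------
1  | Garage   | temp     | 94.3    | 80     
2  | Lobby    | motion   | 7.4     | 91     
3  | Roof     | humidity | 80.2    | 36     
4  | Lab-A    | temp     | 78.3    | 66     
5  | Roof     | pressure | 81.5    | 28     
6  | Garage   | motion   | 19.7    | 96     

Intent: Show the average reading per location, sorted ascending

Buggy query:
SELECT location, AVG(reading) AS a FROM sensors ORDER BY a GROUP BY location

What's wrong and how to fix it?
Bug: GROUP BY must precede ORDER BY

Fix: Move ORDER BY to the end, after GROUP BY

Corrected query:
SELECT location, AVG(reading) AS a FROM sensors GROUP BY location ORDER BY a

Result:
location | a    
---------+------
Lobby    | 7.4  
Garage   | 57   
Lab-A    | 78.3 
Roof     | 80.85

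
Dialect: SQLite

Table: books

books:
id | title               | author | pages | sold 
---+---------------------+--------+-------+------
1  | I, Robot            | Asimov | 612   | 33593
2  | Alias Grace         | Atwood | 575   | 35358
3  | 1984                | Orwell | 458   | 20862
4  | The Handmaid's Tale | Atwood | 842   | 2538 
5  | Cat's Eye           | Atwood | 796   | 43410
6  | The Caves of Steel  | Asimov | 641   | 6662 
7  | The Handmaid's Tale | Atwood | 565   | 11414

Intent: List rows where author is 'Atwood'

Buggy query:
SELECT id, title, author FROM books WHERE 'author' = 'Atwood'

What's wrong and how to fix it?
Bug: Single quotes denote string literals in SQL; the column name is being compared as a constant string

Fix: Remove the quotes around the column name (or use double quotes for an identifier)

Corrected query:
SELECT id, title, author FROM books WHERE author = 'Atwood'

Result:
id | title               | author
---+---------------------+-------
2  | Alias Grace         | Atwood
4  | The Handmaid's Tale | Atwood
5  | Cat's Eye           | Atwood
7  | The Handmaid's Tale | Atwood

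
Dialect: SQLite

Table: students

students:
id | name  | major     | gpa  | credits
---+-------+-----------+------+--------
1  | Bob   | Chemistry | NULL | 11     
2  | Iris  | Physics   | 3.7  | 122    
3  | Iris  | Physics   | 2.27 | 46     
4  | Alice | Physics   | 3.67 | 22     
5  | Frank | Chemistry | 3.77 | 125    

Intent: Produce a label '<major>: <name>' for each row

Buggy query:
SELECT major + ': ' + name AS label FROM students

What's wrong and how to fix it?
Bug: SQLite uses || for string concatenation; + coerces text to numbers (yielding 0)

Fix: Use the || operator for string concatenation

Corrected query:
SELECT major || ': ' || name AS label FROM students

Result:
label           
----------------
Chemistry: Bob  
Physics: Iris   
Physics: Iris   
Physics: Alice  
Chemistry: Frank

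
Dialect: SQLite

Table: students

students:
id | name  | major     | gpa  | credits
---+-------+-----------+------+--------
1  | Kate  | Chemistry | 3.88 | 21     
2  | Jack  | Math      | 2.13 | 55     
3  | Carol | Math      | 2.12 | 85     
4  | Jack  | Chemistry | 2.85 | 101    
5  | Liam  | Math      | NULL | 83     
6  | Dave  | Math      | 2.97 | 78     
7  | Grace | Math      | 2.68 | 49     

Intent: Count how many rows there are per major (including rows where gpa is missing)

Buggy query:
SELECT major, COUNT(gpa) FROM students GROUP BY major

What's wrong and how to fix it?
Bug: COUNT(gpa) skips NULLs, so groups with missing gpa are undercounted

Fix: Use COUNT(*) to count all rows regardless of NULL

Corrected query:
SELECT major, COUNT(*) FROM students GROUP BY major

Result:
major     | COUNT(*)
----------+---------
Chemistry | 2       
Math      | 5       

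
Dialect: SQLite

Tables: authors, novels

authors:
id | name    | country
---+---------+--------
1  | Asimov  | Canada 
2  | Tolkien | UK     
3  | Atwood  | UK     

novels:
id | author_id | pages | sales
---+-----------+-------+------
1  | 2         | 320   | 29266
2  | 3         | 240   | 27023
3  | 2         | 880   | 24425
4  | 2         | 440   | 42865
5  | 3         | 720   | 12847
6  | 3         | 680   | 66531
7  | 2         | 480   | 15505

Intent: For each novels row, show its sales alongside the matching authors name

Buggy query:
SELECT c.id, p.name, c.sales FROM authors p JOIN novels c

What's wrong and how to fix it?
Bug: JOIN with no ON clause produces a cartesian product; every novels row pairs with every authors row

Fix: Specify the join condition linking the foreign key to the parent id

Corrected query:
SELECT c.id, p.name, c.sales FROM authors p JOIN novels c ON c.author_id = p.id

Result:
id | name    | sales
---+---------+------
1  | Tolkien | 29266
2  | Atwood  | 27023
3  | Tolkien | 24425
4  | Tolkien | 42865
5  | Atwood  | 12847
6  | Atwood  | 66531
7  | Tolkien | 15505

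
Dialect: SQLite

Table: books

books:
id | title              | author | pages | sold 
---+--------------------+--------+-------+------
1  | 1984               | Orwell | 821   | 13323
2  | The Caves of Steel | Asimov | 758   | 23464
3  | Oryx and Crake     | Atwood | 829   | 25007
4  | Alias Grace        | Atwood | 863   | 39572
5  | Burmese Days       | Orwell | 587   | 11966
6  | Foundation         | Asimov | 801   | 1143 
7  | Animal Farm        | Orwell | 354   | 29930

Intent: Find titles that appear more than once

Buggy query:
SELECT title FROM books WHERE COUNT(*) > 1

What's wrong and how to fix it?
Bug: WHERE can't reference COUNT(*); aggregates are computed after WHERE

Fix: GROUP BY title, then filter groups with HAVING COUNT(*) > 1

Corrected query:
SELECT title FROM books GROUP BY title HAVING COUNT(*) > 1

Result:
(no rows)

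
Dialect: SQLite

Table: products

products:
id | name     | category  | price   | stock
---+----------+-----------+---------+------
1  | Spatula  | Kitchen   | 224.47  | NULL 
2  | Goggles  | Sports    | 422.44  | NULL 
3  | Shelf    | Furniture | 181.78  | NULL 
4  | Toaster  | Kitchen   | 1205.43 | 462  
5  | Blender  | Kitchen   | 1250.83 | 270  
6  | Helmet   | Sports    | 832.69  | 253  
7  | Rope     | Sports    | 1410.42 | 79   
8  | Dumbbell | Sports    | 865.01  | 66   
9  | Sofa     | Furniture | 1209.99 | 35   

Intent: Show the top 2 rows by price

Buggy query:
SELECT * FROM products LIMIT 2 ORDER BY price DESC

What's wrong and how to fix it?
Bug: ORDER BY cannot follow LIMIT; LIMIT is the final clause

Fix: Sort with ORDER BY, then apply LIMIT

Corrected query:
SELECT * FROM products ORDER BY price DESC LIMIT 2

Result:
id | name    | category | price   | stock
---+---------+----------+---------+------
7  | Rope    | Sports   | 1410.42 | 79   
5  | Blender | Kitchen  | 1250.83 | 270  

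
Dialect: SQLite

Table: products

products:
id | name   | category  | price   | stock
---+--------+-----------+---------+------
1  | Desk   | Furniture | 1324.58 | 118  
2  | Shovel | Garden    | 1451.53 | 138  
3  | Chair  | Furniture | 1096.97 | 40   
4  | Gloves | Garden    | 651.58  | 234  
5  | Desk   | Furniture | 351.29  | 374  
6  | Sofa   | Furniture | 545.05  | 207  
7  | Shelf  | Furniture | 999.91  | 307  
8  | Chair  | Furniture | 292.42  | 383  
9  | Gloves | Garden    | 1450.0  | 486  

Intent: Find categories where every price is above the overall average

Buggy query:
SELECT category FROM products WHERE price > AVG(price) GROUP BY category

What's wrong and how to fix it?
Bug: WHERE evaluates per row before aggregation, so AVG() is unavailable

Fix: Use a subquery for AVG and a HAVING MIN(...) filter so the condition holds for every row in the group

Corrected query:
SELECT category FROM products GROUP BY category HAVING MIN(price) > (SELECT AVG(price) FROM products)

Result:
(no rows)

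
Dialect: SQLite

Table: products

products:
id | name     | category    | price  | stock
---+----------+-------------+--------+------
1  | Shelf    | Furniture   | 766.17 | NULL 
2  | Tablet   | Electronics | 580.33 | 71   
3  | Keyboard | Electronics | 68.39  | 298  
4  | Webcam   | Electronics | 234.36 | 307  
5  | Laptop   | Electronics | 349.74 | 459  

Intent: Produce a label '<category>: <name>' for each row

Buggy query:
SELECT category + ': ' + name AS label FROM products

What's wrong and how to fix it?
Bug: SQLite uses || for string concatenation; + coerces text to numbers (yielding 0)

Fix: Use the || operator for string concatenation

Corrected query:
SELECT category || ': ' || name AS label FROM products

Result:
label                
---------------------
Furniture: Shelf     
Electronics: Tablet  
Electronics: Keyboard
Electronics: Webcam  
Electronics: Laptop  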